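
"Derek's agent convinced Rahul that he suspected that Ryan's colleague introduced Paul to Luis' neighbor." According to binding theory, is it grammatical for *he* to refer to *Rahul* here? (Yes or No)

*Rahul* is an R-expression; Principle C requires it to be free (not bound by any c-commanding expression).
— he: subject of the clause headed by 'suspected'; the pronoun does not c-command the R-expression — coreference allowed.

Yes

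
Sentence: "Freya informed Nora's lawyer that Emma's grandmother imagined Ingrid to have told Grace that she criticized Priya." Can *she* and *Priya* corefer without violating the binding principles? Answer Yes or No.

No

*Priya* is an R-expression; Principle C requires it to be free (not bound by any c-commanding expression).
— she: subject of the clause headed by 'criticized'; the pronoun c-commands the R-expression — coreference blocked (Principle C).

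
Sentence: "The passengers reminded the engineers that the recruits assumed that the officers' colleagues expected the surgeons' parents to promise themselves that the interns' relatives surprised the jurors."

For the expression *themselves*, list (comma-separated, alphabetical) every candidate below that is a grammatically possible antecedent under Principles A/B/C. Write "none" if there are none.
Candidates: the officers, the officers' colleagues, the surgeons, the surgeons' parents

*themselves* is a reflexive; Principle A requires it to be bound within its binding domain — the clause headed by 'promise'.
— the officers: possessor inside the subject DP of the clause headed by 'expected'; does not c-command the reflexive — cannot bind it (Principle A).
— the officers' colleagues: subject of the clause headed by 'expected'; c-commands the reflexive but lies outside its binding domain — cannot bind it (Principle A).
— the surgeons: possessor inside the subject DP of the clause headed by 'promise'; does not c-command the reflexive — cannot bind it (Principle A).
— the surgeons' parents: subject of the clause headed by 'promise'; c-commands the reflexive within its binding domain — allowed (Principle A).

the surgeons' parents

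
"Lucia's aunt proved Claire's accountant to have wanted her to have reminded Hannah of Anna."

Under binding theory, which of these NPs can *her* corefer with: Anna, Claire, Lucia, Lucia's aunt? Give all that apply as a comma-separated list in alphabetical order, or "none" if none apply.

*her* is a pronoun; Principle B requires it to be free in its binding domain — the clause headed by 'wanted'.
— Anna: second object of the clause headed by 'reminded'; is c-commanded by the pronoun; coreference would bind this R-expression — blocked (Principle C).
— Claire: possessor inside the subject DP of the clause headed by 'wanted'; does not c-command the pronoun — Principle B does not apply; allowed.
— Lucia: possessor inside the subject DP of the matrix clause; does not c-command the pronoun — Principle B does not apply; allowed.
— Lucia's aunt: subject of the matrix clause; c-commands the pronoun but lies outside its binding domain — allowed.

Claire, Lucia, Lucia's aunt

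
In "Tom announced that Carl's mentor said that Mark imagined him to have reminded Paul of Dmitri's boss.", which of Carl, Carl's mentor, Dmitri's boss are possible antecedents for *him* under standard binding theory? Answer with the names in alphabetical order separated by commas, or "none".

Carl, Carl's mentor

*him* is a pronoun; Principle B requires it to be free in its binding domain — the clause headed by 'imagined'.
— Carl: possessor inside the subject DP of the clause headed by 'said'; does not c-command the pronoun — Principle B does not apply; allowed.
— Carl's mentor: subject of the clause headed by 'said'; c-commands the pronoun but lies outside its binding domain — allowed.
— Dmitri's boss: second object of the clause headed by 'reminded'; is c-commanded by the pronoun; coreference would bind this R-expression — blocked (Principle C).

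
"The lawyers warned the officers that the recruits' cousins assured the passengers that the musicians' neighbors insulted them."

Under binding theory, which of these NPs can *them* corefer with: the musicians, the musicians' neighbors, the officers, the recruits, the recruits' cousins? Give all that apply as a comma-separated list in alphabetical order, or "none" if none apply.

the musicians, the officers, the recruits, the recruits' cousins

*them* is a pronoun; Principle B requires it to be free in its binding domain — the clause headed by 'insulted'.
— the musicians: possessor inside the subject DP of the clause headed by 'insulted'; does not c-command the pronoun — Principle B does not apply; allowed.
— the musicians' neighbors: subject of the clause headed by 'insulted'; c-commands the pronoun within its binding domain — blocked (Principle B).
— the officers: object of the matrix clause; c-commands the pronoun but lies outside its binding domain — allowed.
— the recruits: possessor inside the subject DP of the clause headed by 'assured'; does not c-command the pronoun — Principle B does not apply; allowed.
— the recruits' cousins: subject of the clause headed by 'assured'; c-commands the pronoun but lies outside its binding domain — allowed.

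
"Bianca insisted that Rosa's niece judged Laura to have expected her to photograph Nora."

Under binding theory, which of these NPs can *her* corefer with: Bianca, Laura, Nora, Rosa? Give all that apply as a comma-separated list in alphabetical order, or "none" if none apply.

Bianca, Rosa

*her* is a pronoun; Principle B requires it to be free in its binding domain — the clause headed by 'expected'.
— Bianca: subject of the matrix clause; c-commands the pronoun but lies outside its binding domain — allowed.
— Laura: subject of the clause headed by 'expected'; c-commands the pronoun within its binding domain — blocked (Principle B).
— Nora: object of the clause headed by 'photograph'; is c-commanded by the pronoun; coreference would bind this R-expression — blocked (Principle C).
— Rosa: possessor inside the subject DP of the clause headed by 'judged'; does not c-command the pronoun — Principle B does not apply; allowed.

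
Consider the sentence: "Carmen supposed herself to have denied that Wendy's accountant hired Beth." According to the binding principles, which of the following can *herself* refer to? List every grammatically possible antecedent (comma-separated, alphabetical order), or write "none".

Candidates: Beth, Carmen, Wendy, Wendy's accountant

Carmen

*herself* is a reflexive; Principle A requires it to be bound within its binding domain — the matrix clause.
— Beth: object of the clause headed by 'hired'; does not c-command the reflexive — cannot bind it (Principle A).
— Carmen: subject of the matrix clause; c-commands the reflexive within its binding domain — allowed (Principle A).
— Wendy: possessor inside the subject DP of the clause headed by 'hired'; does not c-command the reflexive — cannot bind it (Principle A).
— Wendy's accountant: subject of the clause headed by 'hired'; does not c-command the reflexive — cannot bind it (Principle A).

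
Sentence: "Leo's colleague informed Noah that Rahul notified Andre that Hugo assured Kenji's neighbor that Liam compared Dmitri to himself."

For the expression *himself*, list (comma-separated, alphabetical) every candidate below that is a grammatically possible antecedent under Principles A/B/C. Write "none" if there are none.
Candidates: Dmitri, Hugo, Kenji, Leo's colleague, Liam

Dmitri, Liam

*himself* is a reflexive; Principle A requires it to be bound within its binding domain — the clause headed by 'compared'.
— Dmitri: object of the clause headed by 'compared'; c-commands the reflexive within its binding domain — allowed (Principle A).
— Hugo: subject of the clause headed by 'assured'; c-commands the reflexive but lies outside its binding domain — cannot bind it (Principle A).
— Kenji: possessor inside the object DP of the clause headed by 'assured'; does not c-command the reflexive — cannot bind it (Principle A).
— Leo's colleague: subject of the matrix clause; c-commands the reflexive but lies outside its binding domain — cannot bind it (Principle A).
— Liam: subject of the clause headed by 'compared'; c-commands the reflexive within its binding domain — allowed (Principle A).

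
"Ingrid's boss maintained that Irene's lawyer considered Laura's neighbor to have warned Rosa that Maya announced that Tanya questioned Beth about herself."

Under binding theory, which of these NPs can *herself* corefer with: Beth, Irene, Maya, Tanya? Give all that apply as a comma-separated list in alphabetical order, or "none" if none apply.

*herself* is a reflexive; Principle A requires it to be bound within its binding domain — the clause headed by 'questioned'.
— Beth: object of the clause headed by 'questioned'; c-commands the reflexive within its binding domain — allowed (Principle A).
— Irene: possessor inside the subject DP of the clause headed by 'considered'; does not c-command the reflexive — cannot bind it (Principle A).
— Maya: subject of the clause headed by 'announced'; c-commands the reflexive but lies outside its binding domain — cannot bind it (Principle A).
— Tanya: subject of the clause headed by 'questioned'; c-commands the reflexive within its binding domain — allowed (Principle A).

Beth, Tanya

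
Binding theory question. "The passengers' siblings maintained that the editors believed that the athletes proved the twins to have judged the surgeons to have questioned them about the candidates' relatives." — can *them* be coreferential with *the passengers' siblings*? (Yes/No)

*them* is a pronoun; Principle B requires it to be free in its binding domain — the clause headed by 'questioned'.
— the passengers' siblings: subject of the matrix clause; c-commands the pronoun but lies outside its binding domain — allowed.

Yes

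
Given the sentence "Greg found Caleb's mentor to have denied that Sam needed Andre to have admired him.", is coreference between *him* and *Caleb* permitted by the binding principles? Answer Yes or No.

*him* is a pronoun; Principle B requires it to be free in its binding domain — the clause headed by 'admired'.
— Caleb: possessor inside the subject DP of the clause headed by 'denied'; does not c-command the pronoun — Principle B does not apply; allowed.

Yes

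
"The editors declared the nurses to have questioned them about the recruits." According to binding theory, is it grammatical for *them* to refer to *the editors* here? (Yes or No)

*the editors* is an R-expression; Principle C requires it to be free (not bound by any c-commanding expression).
— them: object of the clause headed by 'questioned'; the pronoun does not c-command the R-expression — coreference allowed.

Yes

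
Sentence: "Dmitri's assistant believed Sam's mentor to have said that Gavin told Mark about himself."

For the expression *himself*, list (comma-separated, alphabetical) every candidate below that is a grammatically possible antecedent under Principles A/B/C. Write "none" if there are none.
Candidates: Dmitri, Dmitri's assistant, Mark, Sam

Mark

*himself* is a reflexive; Principle A requires it to be bound within its binding domain — the clause headed by 'told'.
— Dmitri: possessor inside the subject DP of the matrix clause; does not c-command the reflexive — cannot bind it (Principle A).
— Dmitri's assistant: subject of the matrix clause; c-commands the reflexive but lies outside its binding domain — cannot bind it (Principle A).
— Mark: object of the clause headed by 'told'; c-commands the reflexive within its binding domain — allowed (Principle A).
— Sam: possessor inside the subject DP of the clause headed by 'said'; does not c-command the reflexive — cannot bind it (Principle A).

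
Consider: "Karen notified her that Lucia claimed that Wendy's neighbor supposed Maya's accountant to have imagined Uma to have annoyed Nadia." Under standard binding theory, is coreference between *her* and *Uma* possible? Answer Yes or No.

No

*Uma* is an R-expression; Principle C requires it to be free (not bound by any c-commanding expression).
— her: object of the matrix clause; the pronoun c-commands the R-expression — coreference blocked (Principle C).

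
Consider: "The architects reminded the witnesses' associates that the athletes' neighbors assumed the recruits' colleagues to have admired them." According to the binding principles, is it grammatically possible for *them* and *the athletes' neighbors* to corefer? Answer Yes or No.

Yes

*them* is a pronoun; Principle B requires it to be free in its binding domain — the clause headed by 'admired'.
— the athletes' neighbors: subject of the clause headed by 'assumed'; c-commands the pronoun but lies outside its binding domain — allowed.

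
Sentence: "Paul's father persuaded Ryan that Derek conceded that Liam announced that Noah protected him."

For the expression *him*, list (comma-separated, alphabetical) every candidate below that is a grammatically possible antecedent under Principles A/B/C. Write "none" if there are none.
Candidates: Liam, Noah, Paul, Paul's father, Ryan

*him* is a pronoun; Principle B requires it to be free in its binding domain — the clause headed by 'protected'.
— Liam: subject of the clause headed by 'announced'; c-commands the pronoun but lies outside its binding domain — allowed.
— Noah: subject of the clause headed by 'protected'; c-commands the pronoun within its binding domain — blocked (Principle B).
— Paul: possessor inside the subject DP of the matrix clause; does not c-command the pronoun — Principle B does not apply; allowed.
— Paul's father: subject of the matrix clause; c-commands the pronoun but lies outside its binding domain — allowed.
— Ryan: object of the matrix clause; c-commands the pronoun but lies outside its binding domain — allowed.

Liam, Paul, Paul's father, Ryan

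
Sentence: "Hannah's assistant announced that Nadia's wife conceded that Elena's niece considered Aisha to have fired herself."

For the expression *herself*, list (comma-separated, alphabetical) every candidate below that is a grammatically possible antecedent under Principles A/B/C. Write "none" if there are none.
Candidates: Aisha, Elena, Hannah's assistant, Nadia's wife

Aisha

*herself* is a reflexive; Principle A requires it to be bound within its binding domain — the clause headed by 'fired'.
— Aisha: subject of the clause headed by 'fired'; c-commands the reflexive within its binding domain — allowed (Principle A).
— Elena: possessor inside the subject DP of the clause headed by 'considered'; does not c-command the reflexive — cannot bind it (Principle A).
— Hannah's assistant: subject of the matrix clause; c-commands the reflexive but lies outside its binding domain — cannot bind it (Principle A).
— Nadia's wife: subject of the clause headed by 'conceded'; c-commands the reflexive but lies outside its binding domain — cannot bind it (Principle A).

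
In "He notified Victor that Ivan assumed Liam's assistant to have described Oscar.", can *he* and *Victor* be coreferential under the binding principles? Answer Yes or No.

No

*Victor* is an R-expression; Principle C requires it to be free (not bound by any c-commanding expression).
— he: subject of the matrix clause; the pronoun c-commands the R-expression — coreference blocked (Principle C).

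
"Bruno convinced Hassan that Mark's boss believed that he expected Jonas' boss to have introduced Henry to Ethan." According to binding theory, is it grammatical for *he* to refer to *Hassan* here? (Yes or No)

Yes

*Hassan* is an R-expression; Principle C requires it to be free (not bound by any c-commanding expression).
— he: subject of the clause headed by 'expected'; the pronoun does not c-command the R-expression — coreference allowed.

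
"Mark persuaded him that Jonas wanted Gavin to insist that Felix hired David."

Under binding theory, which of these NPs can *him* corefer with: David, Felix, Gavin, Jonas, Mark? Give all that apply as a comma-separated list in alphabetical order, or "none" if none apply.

*him* is a pronoun; Principle B requires it to be free in its binding domain — the matrix clause.
— David: object of the clause headed by 'hired'; is c-commanded by the pronoun; coreference would bind this R-expression — blocked (Principle C).
— Felix: subject of the clause headed by 'hired'; is c-commanded by the pronoun; coreference would bind this R-expression — blocked (Principle C).
— Gavin: subject of the clause headed by 'insist'; is c-commanded by the pronoun; coreference would bind this R-expression — blocked (Principle C).
— Jonas: subject of the clause headed by 'wanted'; is c-commanded by the pronoun; coreference would bind this R-expression — blocked (Principle C).
— Mark: subject of the matrix clause; c-commands the pronoun within its binding domain — blocked (Principle B).

none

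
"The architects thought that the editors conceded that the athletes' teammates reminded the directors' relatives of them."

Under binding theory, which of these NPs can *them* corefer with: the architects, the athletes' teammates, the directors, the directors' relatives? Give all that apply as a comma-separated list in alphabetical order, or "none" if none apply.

*them* is a pronoun; Principle B requires it to be free in its binding domain — the clause headed by 'reminded'.
— the architects: subject of the matrix clause; c-commands the pronoun but lies outside its binding domain — allowed.
— the athletes' teammates: subject of the clause headed by 'reminded'; c-commands the pronoun within its binding domain — blocked (Principle B).
— the directors: possessor inside the object DP of the clause headed by 'reminded'; does not c-command the pronoun — Principle B does not apply; allowed.
— the directors' relatives: object of the clause headed by 'reminded'; c-commands the pronoun within its binding domain — blocked (Principle B).

the architects, the directors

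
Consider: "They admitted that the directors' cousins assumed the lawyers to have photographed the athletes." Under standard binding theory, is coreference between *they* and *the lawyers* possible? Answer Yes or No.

*the lawyers* is an R-expression; Principle C requires it to be free (not bound by any c-commanding expression).
— they: subject of the matrix clause; the pronoun c-commands the R-expression — coreference blocked (Principle C).

No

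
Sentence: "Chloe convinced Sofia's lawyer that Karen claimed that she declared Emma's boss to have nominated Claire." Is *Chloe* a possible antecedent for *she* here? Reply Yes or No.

*she* is a pronoun; Principle B requires it to be free in its binding domain — the clause headed by 'declared'.
— Chloe: subject of the matrix clause; c-commands the pronoun but lies outside its binding domain — allowed.

Yes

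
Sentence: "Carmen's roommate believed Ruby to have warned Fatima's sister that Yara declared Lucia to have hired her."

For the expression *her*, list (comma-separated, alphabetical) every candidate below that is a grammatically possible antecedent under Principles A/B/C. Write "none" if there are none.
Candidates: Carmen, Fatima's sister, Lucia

*her* is a pronoun; Principle B requires it to be free in its binding domain — the clause headed by 'hired'.
— Carmen: possessor inside the subject DP of the matrix clause; does not c-command the pronoun — Principle B does not apply; allowed.
— Fatima's sister: object of the clause headed by 'warned'; c-commands the pronoun but lies outside its binding domain — allowed.
— Lucia: subject of the clause headed by 'hired'; c-commands the pronoun within its binding domain — blocked (Principle B).

Carmen, Fatima's sister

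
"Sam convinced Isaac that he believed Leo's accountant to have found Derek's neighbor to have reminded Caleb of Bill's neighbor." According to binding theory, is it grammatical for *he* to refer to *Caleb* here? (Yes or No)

*Caleb* is an R-expression; Principle C requires it to be free (not bound by any c-commanding expression).
— he: subject of the clause headed by 'believed'; the pronoun c-commands the R-expression — coreference blocked (Principle C).

No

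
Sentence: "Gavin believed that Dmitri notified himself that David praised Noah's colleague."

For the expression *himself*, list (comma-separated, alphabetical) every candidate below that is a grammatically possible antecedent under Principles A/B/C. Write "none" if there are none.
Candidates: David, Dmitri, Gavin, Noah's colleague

Dmitri

*himself* is a reflexive; Principle A requires it to be bound within its binding domain — the clause headed by 'notified'.
— David: subject of the clause headed by 'praised'; does not c-command the reflexive — cannot bind it (Principle A).
— Dmitri: subject of the clause headed by 'notified'; c-commands the reflexive within its binding domain — allowed (Principle A).
— Gavin: subject of the matrix clause; c-commands the reflexive but lies outside its binding domain — cannot bind it (Principle A).
— Noah's colleague: object of the clause headed by 'praised'; does not c-command the reflexive — cannot bind it (Principle A).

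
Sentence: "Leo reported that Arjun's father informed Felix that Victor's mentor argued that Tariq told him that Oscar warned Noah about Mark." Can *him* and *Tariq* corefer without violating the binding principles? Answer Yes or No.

*Tariq* is an R-expression; Principle C requires it to be free (not bound by any c-commanding expression).
— him: object of the clause headed by 'told'; the R-expression locally c-commands the pronoun — coreference blocked (Principle B on the pronoun).

No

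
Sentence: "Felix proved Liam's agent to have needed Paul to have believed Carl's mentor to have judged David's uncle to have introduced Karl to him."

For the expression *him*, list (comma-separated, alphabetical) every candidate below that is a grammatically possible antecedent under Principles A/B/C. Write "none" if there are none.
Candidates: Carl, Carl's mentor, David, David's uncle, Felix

Carl, Carl's mentor, David, Felix

*him* is a pronoun; Principle B requires it to be free in its binding domain — the clause headed by 'introduced'.
— Carl: possessor inside the subject DP of the clause headed by 'judged'; does not c-command the pronoun — Principle B does not apply; allowed.
— Carl's mentor: subject of the clause headed by 'judged'; c-commands the pronoun but lies outside its binding domain — allowed.
— David: possessor inside the subject DP of the clause headed by 'introduced'; does not c-command the pronoun — Principle B does not apply; allowed.
— David's uncle: subject of the clause headed by 'introduced'; c-commands the pronoun within its binding domain — blocked (Principle B).
— Felix: subject of the matrix clause; c-commands the pronoun but lies outside its binding domain — allowed.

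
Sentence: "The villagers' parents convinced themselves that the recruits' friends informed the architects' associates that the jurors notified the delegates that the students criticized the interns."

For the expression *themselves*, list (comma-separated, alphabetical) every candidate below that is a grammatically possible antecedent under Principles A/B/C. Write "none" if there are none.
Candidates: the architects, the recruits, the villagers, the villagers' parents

the villagers' parents

*themselves* is a reflexive; Principle A requires it to be bound within its binding domain — the matrix clause.
— the architects: possessor inside the object DP of the clause headed by 'informed'; does not c-command the reflexive — cannot bind it (Principle A).
— the recruits: possessor inside the subject DP of the clause headed by 'informed'; does not c-command the reflexive — cannot bind it (Principle A).
— the villagers: possessor inside the subject DP of the matrix clause; does not c-command the reflexive — cannot bind it (Principle A).
— the villagers' parents: subject of the matrix clause; c-commands the reflexive within its binding domain — allowed (Principle A).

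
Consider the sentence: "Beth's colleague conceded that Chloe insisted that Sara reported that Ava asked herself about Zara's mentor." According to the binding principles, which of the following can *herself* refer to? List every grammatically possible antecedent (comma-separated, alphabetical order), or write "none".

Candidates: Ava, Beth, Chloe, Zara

Ava

*herself* is a reflexive; Principle A requires it to be bound within its binding domain — the clause headed by 'asked'.
— Ava: subject of the clause headed by 'asked'; c-commands the reflexive within its binding domain — allowed (Principle A).
— Beth: possessor inside the subject DP of the matrix clause; does not c-command the reflexive — cannot bind it (Principle A).
— Chloe: subject of the clause headed by 'insisted'; c-commands the reflexive but lies outside its binding domain — cannot bind it (Principle A).
— Zara: possessor inside the second object DP of the clause headed by 'asked'; does not c-command the reflexive — cannot bind it (Principle A).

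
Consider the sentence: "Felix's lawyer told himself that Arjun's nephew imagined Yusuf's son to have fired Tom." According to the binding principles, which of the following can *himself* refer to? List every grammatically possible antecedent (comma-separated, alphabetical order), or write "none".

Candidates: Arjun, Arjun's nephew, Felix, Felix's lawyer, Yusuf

Felix's lawyer

*himself* is a reflexive; Principle A requires it to be bound within its binding domain — the matrix clause.
— Arjun: possessor inside the subject DP of the clause headed by 'imagined'; does not c-command the reflexive — cannot bind it (Principle A).
— Arjun's nephew: subject of the clause headed by 'imagined'; does not c-command the reflexive — cannot bind it (Principle A).
— Felix: possessor inside the subject DP of the matrix clause; does not c-command the reflexive — cannot bind it (Principle A).
— Felix's lawyer: subject of the matrix clause; c-commands the reflexive within its binding domain — allowed (Principle A).
— Yusuf: possessor inside the subject DP of the clause headed by 'fired'; does not c-command the reflexive — cannot bind it (Principle A).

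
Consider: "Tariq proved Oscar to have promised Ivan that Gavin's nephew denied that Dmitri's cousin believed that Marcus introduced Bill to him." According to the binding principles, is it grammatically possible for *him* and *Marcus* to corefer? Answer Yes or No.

No

*him* is a pronoun; Principle B requires it to be free in its binding domain — the clause headed by 'introduced'.
— Marcus: subject of the clause headed by 'introduced'; c-commands the pronoun within its binding domain — blocked (Principle B).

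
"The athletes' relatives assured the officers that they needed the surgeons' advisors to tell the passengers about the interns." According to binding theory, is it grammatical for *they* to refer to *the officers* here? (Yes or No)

Yes

*the officers* is an R-expression; Principle C requires it to be free (not bound by any c-commanding expression).
— they: subject of the clause headed by 'needed'; the pronoun does not c-command the R-expression — coreference allowed.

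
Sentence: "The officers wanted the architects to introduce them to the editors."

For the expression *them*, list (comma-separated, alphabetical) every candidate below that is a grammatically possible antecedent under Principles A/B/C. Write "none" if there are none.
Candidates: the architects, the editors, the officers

the officers

*them* is a pronoun; Principle B requires it to be free in its binding domain — the clause headed by 'introduce'.
— the architects: subject of the clause headed by 'introduce'; c-commands the pronoun within its binding domain — blocked (Principle B).
— the editors: second object of the clause headed by 'introduce'; is c-commanded by the pronoun; coreference would bind this R-expression — blocked (Principle C).
— the officers: subject of the matrix clause; c-commands the pronoun but lies outside its binding domain — allowed.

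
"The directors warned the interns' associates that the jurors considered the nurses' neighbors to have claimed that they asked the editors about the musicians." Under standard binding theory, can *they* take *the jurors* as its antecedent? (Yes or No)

Yes

*they* is a pronoun; Principle B requires it to be free in its binding domain — the clause headed by 'asked'.
— the jurors: subject of the clause headed by 'considered'; c-commands the pronoun but lies outside its binding domain — allowed.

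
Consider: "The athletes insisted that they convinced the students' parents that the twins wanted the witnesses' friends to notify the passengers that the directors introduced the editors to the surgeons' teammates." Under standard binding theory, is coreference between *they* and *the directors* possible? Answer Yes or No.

*the directors* is an R-expression; Principle C requires it to be free (not bound by any c-commanding expression).
— they: subject of the clause headed by 'convinced'; the pronoun c-commands the R-expression — coreference blocked (Principle C).

No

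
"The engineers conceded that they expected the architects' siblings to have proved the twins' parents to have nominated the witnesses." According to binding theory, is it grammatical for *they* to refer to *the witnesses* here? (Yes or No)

No

*the witnesses* is an R-expression; Principle C requires it to be free (not bound by any c-commanding expression).
— they: subject of the clause headed by 'expected'; the pronoun c-commands the R-expression — coreference blocked (Principle C).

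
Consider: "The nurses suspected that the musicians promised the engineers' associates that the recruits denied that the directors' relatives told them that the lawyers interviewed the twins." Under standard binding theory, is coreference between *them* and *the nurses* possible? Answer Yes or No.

*the nurses* is an R-expression; Principle C requires it to be free (not bound by any c-commanding expression).
— them: object of the clause headed by 'told'; the pronoun does not c-command the R-expression — coreference allowed.

Yes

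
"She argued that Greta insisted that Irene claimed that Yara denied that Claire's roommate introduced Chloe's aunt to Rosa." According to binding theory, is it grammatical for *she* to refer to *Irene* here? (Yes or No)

No

*Irene* is an R-expression; Principle C requires it to be free (not bound by any c-commanding expression).
— she: subject of the matrix clause; the pronoun c-commands the R-expression — coreference blocked (Principle C).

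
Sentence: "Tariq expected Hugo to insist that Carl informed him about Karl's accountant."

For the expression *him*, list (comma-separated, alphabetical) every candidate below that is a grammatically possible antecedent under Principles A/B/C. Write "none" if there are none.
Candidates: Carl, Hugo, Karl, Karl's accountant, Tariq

Hugo, Tariq

*him* is a pronoun; Principle B requires it to be free in its binding domain — the clause headed by 'informed'.
— Carl: subject of the clause headed by 'informed'; c-commands the pronoun within its binding domain — blocked (Principle B).
— Hugo: subject of the clause headed by 'insist'; c-commands the pronoun but lies outside its binding domain — allowed.
— Karl: possessor inside the second object DP of the clause headed by 'informed'; is c-commanded by the pronoun; coreference would bind this R-expression — blocked (Principle C).
— Karl's accountant: second object of the clause headed by 'informed'; is c-commanded by the pronoun; coreference would bind this R-expression — blocked (Principle C).
— Tariq: subject of the matrix clause; c-commands the pronoun but lies outside its binding domain — allowed.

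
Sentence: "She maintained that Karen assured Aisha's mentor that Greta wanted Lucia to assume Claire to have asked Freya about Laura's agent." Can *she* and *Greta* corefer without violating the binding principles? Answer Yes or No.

*Greta* is an R-expression; Principle C requires it to be free (not bound by any c-commanding expression).
— she: subject of the matrix clause; the pronoun c-commands the R-expression — coreference blocked (Principle C).

No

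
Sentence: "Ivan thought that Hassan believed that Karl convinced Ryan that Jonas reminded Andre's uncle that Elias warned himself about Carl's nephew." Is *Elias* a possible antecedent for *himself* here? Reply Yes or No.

Yes

*himself* is a reflexive; Principle A requires it to be bound within its binding domain — the clause headed by 'warned'.
— Elias: subject of the clause headed by 'warned'; c-commands the reflexive within its binding domain — allowed (Principle A).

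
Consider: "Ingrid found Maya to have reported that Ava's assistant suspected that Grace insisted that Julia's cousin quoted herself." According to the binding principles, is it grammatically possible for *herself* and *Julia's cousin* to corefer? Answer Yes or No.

Yes

*herself* is a reflexive; Principle A requires it to be bound within its binding domain — the clause headed by 'quoted'.
— Julia's cousin: subject of the clause headed by 'quoted'; c-commands the reflexive within its binding domain — allowed (Principle A).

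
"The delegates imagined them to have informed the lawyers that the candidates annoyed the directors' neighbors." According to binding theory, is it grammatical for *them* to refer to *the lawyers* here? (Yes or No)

*the lawyers* is an R-expression; Principle C requires it to be free (not bound by any c-commanding expression).
— them: subject of the clause headed by 'informed'; the pronoun c-commands the R-expression — coreference blocked (Principle C).

No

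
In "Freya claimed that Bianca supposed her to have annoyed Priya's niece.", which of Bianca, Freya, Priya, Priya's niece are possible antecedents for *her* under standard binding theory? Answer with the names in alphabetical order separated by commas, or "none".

Freya

*her* is a pronoun; Principle B requires it to be free in its binding domain — the clause headed by 'supposed'.
— Bianca: subject of the clause headed by 'supposed'; c-commands the pronoun within its binding domain — blocked (Principle B).
— Freya: subject of the matrix clause; c-commands the pronoun but lies outside its binding domain — allowed.
— Priya: possessor inside the object DP of the clause headed by 'annoyed'; is c-commanded by the pronoun; coreference would bind this R-expression — blocked (Principle C).
— Priya's niece: object of the clause headed by 'annoyed'; is c-commanded by the pronoun; coreference would bind this R-expression — blocked (Principle C).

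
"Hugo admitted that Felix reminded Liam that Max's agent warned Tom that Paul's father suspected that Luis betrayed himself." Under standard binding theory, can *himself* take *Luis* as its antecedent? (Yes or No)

Yes

*himself* is a reflexive; Principle A requires it to be bound within its binding domain — the clause headed by 'betrayed'.
— Luis: subject of the clause headed by 'betrayed'; c-commands the reflexive within its binding domain — allowed (Principle A).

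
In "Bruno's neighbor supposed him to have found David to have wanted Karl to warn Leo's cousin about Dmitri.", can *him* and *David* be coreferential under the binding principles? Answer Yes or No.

*David* is an R-expression; Principle C requires it to be free (not bound by any c-commanding expression).
— him: subject of the clause headed by 'found'; the pronoun c-commands the R-expression — coreference blocked (Principle C).

No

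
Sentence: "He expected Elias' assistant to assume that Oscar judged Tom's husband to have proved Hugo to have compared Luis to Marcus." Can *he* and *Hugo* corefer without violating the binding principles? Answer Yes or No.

*Hugo* is an R-expression; Principle C requires it to be free (not bound by any c-commanding expression).
— he: subject of the matrix clause; the pronoun c-commands the R-expression — coreference blocked (Principle C).

No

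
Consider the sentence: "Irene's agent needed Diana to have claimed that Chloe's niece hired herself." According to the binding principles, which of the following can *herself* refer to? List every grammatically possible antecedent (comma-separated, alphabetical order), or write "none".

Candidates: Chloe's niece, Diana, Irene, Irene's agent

Chloe's niece

*herself* is a reflexive; Principle A requires it to be bound within its binding domain — the clause headed by 'hired'.
— Chloe's niece: subject of the clause headed by 'hired'; c-commands the reflexive within its binding domain — allowed (Principle A).
— Diana: subject of the clause headed by 'claimed'; c-commands the reflexive but lies outside its binding domain — cannot bind it (Principle A).
— Irene: possessor inside the subject DP of the matrix clause; does not c-command the reflexive — cannot bind it (Principle A).
— Irene's agent: subject of the matrix clause; c-commands the reflexive but lies outside its binding domain — cannot bind it (Principle A).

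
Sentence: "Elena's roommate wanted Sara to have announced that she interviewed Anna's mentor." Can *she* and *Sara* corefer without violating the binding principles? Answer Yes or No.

*Sara* is an R-expression; Principle C requires it to be free (not bound by any c-commanding expression).
— she: subject of the clause headed by 'interviewed'; the pronoun does not c-command the R-expression — coreference allowed.

Yes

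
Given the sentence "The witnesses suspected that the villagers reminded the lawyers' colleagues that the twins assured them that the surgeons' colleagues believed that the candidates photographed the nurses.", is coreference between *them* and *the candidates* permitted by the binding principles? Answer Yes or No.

No

*them* is a pronoun; Principle B requires it to be free in its binding domain — the clause headed by 'assured'.
— the candidates: subject of the clause headed by 'photographed'; is c-commanded by the pronoun; coreference would bind this R-expression — blocked (Principle C).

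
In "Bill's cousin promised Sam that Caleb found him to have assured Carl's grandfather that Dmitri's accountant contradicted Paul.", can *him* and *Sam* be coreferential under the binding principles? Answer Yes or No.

*Sam* is an R-expression; Principle C requires it to be free (not bound by any c-commanding expression).
— him: subject of the clause headed by 'assured'; the pronoun does not c-command the R-expression — coreference allowed.

Yes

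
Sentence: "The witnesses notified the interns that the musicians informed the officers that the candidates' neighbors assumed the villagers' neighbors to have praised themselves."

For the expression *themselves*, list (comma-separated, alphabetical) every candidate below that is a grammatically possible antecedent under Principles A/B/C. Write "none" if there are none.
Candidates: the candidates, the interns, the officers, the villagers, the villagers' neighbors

*themselves* is a reflexive; Principle A requires it to be bound within its binding domain — the clause headed by 'praised'.
— the candidates: possessor inside the subject DP of the clause headed by 'assumed'; does not c-command the reflexive — cannot bind it (Principle A).
— the interns: object of the matrix clause; c-commands the reflexive but lies outside its binding domain — cannot bind it (Principle A).
— the officers: object of the clause headed by 'informed'; c-commands the reflexive but lies outside its binding domain — cannot bind it (Principle A).
— the villagers: possessor inside the subject DP of the clause headed by 'praised'; does not c-command the reflexive — cannot bind it (Principle A).
— the villagers' neighbors: subject of the clause headed by 'praised'; c-commands the reflexive within its binding domain — allowed (Principle A).

the villagers' neighbors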